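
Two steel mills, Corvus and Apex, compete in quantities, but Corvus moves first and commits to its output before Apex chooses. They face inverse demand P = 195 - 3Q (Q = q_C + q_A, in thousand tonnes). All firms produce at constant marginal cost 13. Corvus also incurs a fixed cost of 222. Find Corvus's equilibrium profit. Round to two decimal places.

1158.17

Solve by backward induction. Given q_C, the follower Apex maximises π_A = (195 - 3q_C - 3q_A)q_A - 13q_A.
Follower FOC: 182 - 3q_C - 6q_A = 0, so q_A(q_C) = (182 - 3q_C)/6.
Corvus substitutes q_A(q_C) into its own profit: π_C = q_C(195 - 3q_C - (182 - 3q_C)/2) - 13q_C = (104 - (3/2)q_C)q_C - 13q_C.
The leader's first-order condition 91 - 3q_C = 0 yields q_C = 91/3.
Then q_A = (182 - 3·(91/3))/6 = 91/6.
Price P = 195 - 3·(91/2) = 117/2.
Corvus's profit: (117/2 - 13)·(91/3) - 222 = 1158.1667.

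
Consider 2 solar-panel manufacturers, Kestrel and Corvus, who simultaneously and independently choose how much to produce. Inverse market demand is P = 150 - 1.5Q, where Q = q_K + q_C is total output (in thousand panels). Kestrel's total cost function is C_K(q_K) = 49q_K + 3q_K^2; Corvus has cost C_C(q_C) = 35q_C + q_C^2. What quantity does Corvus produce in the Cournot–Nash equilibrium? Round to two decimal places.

20.67

Kestrel's profit: π_K = (150 - 1.5Q)q_K - (49q_K + 3q_K²). Setting ∂π_K/∂q_K = 0: 101 - 9q_K - (3/2)(q_C) = 0.
Corvus's profit: π_C = (150 - 1.5Q)q_C - (35q_C + q_C²). Setting ∂π_C/∂q_C = 0: 115 - 5q_C - (3/2)(q_K) = 0.
Rearranging gives the reaction functions q_K = (101 - (3/2)q_C)/9 and q_C = (115 - (3/2)q_K)/5.
Solving the pair: q_K = 70/9, q_C = 62/3.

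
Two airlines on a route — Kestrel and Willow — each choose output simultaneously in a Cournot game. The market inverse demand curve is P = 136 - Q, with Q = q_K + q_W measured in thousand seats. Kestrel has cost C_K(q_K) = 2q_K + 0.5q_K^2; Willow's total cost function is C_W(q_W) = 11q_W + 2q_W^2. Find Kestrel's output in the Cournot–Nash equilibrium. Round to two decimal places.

Kestrel's profit: π_K = (136 - Q)q_K - (2q_K + (1/2)q_K²). Setting ∂π_K/∂q_K = 0: 134 - 3q_K - (q_W) = 0.
Willow's first-order condition: 125 - 6q_W - (q_K) = 0.
Best responses: q_K = (134 - q_W)/3, q_W = (125 - q_K)/6.
Solving the pair: q_K = 679/17, q_W = 241/17.

39.94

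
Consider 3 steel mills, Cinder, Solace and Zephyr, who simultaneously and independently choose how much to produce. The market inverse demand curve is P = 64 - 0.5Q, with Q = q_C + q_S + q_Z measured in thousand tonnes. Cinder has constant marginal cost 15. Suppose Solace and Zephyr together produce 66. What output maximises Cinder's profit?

With rivals' combined output fixed at 66, Cinder's profit is π_C = (64 - (1/2)·66 - (1/2)q_C)q_C - (15q_C) = (31 - (1/2)q_C)q_C - (15q_C).
∂π_C/∂q_C = 16 - q_C = 0, so q_C = 16.

16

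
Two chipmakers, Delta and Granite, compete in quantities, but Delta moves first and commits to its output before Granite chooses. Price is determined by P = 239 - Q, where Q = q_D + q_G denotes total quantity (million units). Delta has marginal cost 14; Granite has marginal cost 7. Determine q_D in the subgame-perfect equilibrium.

Solve by backward induction. Given q_D, the follower Granite maximises π_G = (239 - q_D - q_G)q_G - 7q_G.
Follower FOC: 232 - q_D - 2q_G = 0, so q_G(q_D) = (232 - q_D)/2.
The leader anticipates this reaction. Substituting into P = 239 - Q gives P = 123 - (1/2)q_D, so π_D = (123 - (1/2)q_D)q_D - 14q_D.
Leader FOC: 109 - q_D = 0, so q_D = 109.
Then q_G = (232 - 109)/2 = 123/2.

109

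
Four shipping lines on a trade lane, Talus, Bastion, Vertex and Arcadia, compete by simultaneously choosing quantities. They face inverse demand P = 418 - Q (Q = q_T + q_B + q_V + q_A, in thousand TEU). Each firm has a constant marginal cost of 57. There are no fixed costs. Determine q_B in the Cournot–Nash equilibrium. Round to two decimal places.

Each firm earns π_i = (418 - Q)q_i - 57q_i.
Setting ∂π_i/∂q_i = 0 with rivals' quantities fixed: 361 - 2q_i - Σ_{j≠i} q_j = 0.
By symmetry each firm produces the same amount; substituting Σ_{j≠i} q_j = 3q_i yields q_i = 361/5.

72.20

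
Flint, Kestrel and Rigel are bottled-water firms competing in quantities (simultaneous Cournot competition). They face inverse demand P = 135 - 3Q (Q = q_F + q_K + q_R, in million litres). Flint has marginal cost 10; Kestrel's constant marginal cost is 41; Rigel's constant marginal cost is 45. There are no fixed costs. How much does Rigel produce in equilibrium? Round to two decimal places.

Flint's profit: π_F = (135 - 3Q)q_F - (10q_F). Setting ∂π_F/∂q_F = 0: 125 - 6q_F - 3(q_K + q_R) = 0.
Kestrel's profit: π_K = (135 - 3Q)q_K - (41q_K). Setting ∂π_K/∂q_K = 0: 94 - 6q_K - 3(q_F + q_R) = 0.
Rigel's profit: π_R = (135 - 3Q)q_R - (45q_R). Setting ∂π_R/∂q_R = 0: 90 - 6q_R - 3(q_F + q_K) = 0.
Adding the 3 first-order conditions: 309 − 12Q = 0, so Q = 103/4.
Back-substituting: q_F = (125 − 309/4)/3 = 191/12, q_K = (94 − 309/4)/3 = 67/12, q_R = (90 − 309/4)/3 = 17/4.

4.25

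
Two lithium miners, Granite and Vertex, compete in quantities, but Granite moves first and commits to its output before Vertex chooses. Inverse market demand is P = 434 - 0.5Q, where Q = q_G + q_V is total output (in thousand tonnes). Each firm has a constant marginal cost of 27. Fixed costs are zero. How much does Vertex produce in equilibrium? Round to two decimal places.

203.50

Solve by backward induction. Given q_G, the follower Vertex maximises π_V = (434 - (1/2)q_G - (1/2)q_V)q_V - 27q_V.
∂π_V/∂q_V = 407 - (1/2)q_G - q_V = 0 gives the reaction function q_V = (407 - (1/2)q_G).
Granite substitutes q_V(q_G) into its own profit: π_G = q_G(434 - (1/2)q_G - (407 - (1/2)q_G)/2) - 27q_G = (461/2 - (1/4)q_G)q_G - 27q_G.
Leader FOC: 407/2 - (1/2)q_G = 0, so q_G = 407.
Then q_V = (407 - (1/2)·407) = 407/2.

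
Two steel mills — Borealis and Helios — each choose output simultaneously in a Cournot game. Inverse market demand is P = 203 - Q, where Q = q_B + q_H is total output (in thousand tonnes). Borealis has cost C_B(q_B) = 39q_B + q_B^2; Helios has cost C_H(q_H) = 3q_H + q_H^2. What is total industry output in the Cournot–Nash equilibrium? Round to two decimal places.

Borealis's profit: π_B = (203 - Q)q_B - (39q_B + q_B²). Setting ∂π_B/∂q_B = 0: 164 - 4q_B - (q_H) = 0.
Helios's first-order condition: 200 - 4q_H - (q_B) = 0.
So q_B = (164 - q_H)/4 and q_H = (200 - q_B)/4.
Substituting one into the other gives q_B = 152/5 and q_H = 212/5.
Total output Q = 152/5 + 212/5 = 364/5.

72.80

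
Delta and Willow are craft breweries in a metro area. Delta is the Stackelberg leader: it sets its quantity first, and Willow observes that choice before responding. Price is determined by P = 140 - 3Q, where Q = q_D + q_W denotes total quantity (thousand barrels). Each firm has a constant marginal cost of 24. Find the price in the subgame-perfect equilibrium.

53

Solve by backward induction. Given q_D, the follower Willow maximises π_W = (140 - 3q_D - 3q_W)q_W - 24q_W.
Setting the follower's marginal profit to zero, 116 - 3q_D - 6q_W = 0, i.e. q_W = (116 - 3q_D)/6.
Delta substitutes q_W(q_D) into its own profit: π_D = q_D(140 - 3q_D - (116 - 3q_D)/2) - 24q_D = (82 - (3/2)q_D)q_D - 24q_D.
Leader FOC: 58 - 3q_D = 0, so q_D = 58/3.
Then q_W = (116 - 3·(58/3))/6 = 29/3.
Total output Q = 29, so price P = 140 - 3·29 = 53.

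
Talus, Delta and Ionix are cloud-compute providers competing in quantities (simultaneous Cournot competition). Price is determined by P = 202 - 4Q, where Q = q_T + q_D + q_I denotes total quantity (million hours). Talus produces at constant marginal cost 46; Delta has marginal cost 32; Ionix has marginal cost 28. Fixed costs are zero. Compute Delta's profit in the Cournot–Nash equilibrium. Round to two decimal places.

Talus's profit: π_T = (202 - 4Q)q_T - (46q_T). Setting ∂π_T/∂q_T = 0: 156 - 8q_T - 4(q_D + q_I) = 0.
Delta's profit: π_D = (202 - 4Q)q_D - (32q_D). Setting ∂π_D/∂q_D = 0: 170 - 8q_D - 4(q_T + q_I) = 0.
Ionix's profit: π_I = (202 - 4Q)q_I - (28q_I). Setting ∂π_I/∂q_I = 0: 174 - 8q_I - 4(q_T + q_D) = 0.
Summing all 3 equations gives 500 − 16Q = 0, hence Q = 125/4.
Back-substituting: q_T = (156 − 125)/4 = 31/4, q_D = (170 − 125)/4 = 45/4, q_I = (174 − 125)/4 = 49/4.
Price P = 202 - 4·(125/4) = 77.
Delta's profit: (77 - 32)·(45/4) = 506.2500.

506.25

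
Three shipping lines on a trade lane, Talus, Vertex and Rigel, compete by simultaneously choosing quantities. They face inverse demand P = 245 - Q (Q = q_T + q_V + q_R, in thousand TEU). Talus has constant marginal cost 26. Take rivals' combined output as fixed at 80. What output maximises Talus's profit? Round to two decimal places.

69.50

With rivals' combined output fixed at 80, Talus's profit is π_T = (245 - 80 - q_T)q_T - (26q_T) = (165 - q_T)q_T - (26q_T).
∂π_T/∂q_T = 139 - 2q_T = 0, so q_T = 139/2.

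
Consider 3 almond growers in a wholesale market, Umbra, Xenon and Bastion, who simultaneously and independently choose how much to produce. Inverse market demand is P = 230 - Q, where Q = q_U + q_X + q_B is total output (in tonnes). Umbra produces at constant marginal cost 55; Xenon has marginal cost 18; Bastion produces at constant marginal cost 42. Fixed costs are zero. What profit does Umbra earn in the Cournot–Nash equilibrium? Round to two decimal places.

976.56

Umbra's profit: π_U = (230 - Q)q_U - (55q_U). Setting ∂π_U/∂q_U = 0: 175 - 2q_U - (q_X + q_B) = 0.
Xenon's first-order condition: 212 - 2q_X - (q_U + q_B) = 0.
Bastion's profit: π_B = (230 - Q)q_B - (42q_B). Setting ∂π_B/∂q_B = 0: 188 - 2q_B - (q_U + q_X) = 0.
Summing all 3 equations gives 575 − 4Q = 0, hence Q = 575/4.
Back-substituting: q_U = (175 − 575/4) = 125/4, q_X = (212 − 575/4) = 273/4, q_B = (188 − 575/4) = 177/4.
Price P = 230 - 575/4 = 345/4.
Umbra's profit: (345/4 - 55)·(125/4) = 976.5625.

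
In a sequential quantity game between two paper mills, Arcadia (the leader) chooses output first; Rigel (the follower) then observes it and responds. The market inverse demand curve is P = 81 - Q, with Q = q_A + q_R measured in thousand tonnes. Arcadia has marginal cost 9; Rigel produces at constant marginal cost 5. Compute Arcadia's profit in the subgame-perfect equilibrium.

Solve by backward induction. Given q_A, the follower Rigel maximises π_R = (81 - q_A - q_R)q_R - 5q_R.
Setting the follower's marginal profit to zero, 76 - q_A - 2q_R = 0, i.e. q_R = (76 - q_A)/2.
The leader anticipates this reaction. Substituting into P = 81 - Q gives P = 43 - (1/2)q_A, so π_A = (43 - (1/2)q_A)q_A - 9q_A.
Leader FOC: 34 - q_A = 0, so q_A = 34.
Then q_R = (76 - 34)/2 = 21.
Price P = 81 - 55 = 26.
Arcadia's profit: (26 - 9)·34 = 578.

578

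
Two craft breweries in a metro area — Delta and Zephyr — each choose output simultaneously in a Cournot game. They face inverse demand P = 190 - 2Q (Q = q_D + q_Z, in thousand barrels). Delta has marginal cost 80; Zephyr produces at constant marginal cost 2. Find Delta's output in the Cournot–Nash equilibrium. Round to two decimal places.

5.33

Delta's profit: π_D = (190 - 2Q)q_D - (80q_D). Setting ∂π_D/∂q_D = 0: 110 - 4q_D - 2(q_Z) = 0.
Zephyr's profit: π_Z = (190 - 2Q)q_Z - (2q_Z). Setting ∂π_Z/∂q_Z = 0: 188 - 4q_Z - 2(q_D) = 0.
So q_D = (110 - 2q_Z)/4 and q_Z = (188 - 2q_D)/4.
Substituting one into the other gives q_D = 16/3 and q_Z = 133/3.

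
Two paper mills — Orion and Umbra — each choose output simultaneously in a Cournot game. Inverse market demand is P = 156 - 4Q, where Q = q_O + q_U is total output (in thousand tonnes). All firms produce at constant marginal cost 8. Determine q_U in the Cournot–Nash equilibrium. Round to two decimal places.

12.33

A representative firm's profit is π_i = q_i(156 - 4Q) - 8q_i.
Setting ∂π_i/∂q_i = 0 with rivals' quantities fixed: 148 - 8q_i - 4q_j = 0.
With identical firms every q_j equals q_i, so q_j = q_i and 148 = 12q_i, giving q_i = 37/3.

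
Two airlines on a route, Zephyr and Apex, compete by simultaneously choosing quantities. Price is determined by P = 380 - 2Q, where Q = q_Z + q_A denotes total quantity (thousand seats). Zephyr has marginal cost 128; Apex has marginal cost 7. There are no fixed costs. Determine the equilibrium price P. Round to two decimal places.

171.67

Zephyr's profit: π_Z = (380 - 2Q)q_Z - (128q_Z). Setting ∂π_Z/∂q_Z = 0: 252 - 4q_Z - 2(q_A) = 0.
Apex's first-order condition: 373 - 4q_A - 2(q_Z) = 0.
Rearranging gives the reaction functions q_Z = (252 - 2q_A)/4 and q_A = (373 - 2q_Z)/4.
Solving the pair: q_Z = 131/6, q_A = 247/3.
Total output Q = 625/6, so price P = 380 - 2·(625/6) = 515/3.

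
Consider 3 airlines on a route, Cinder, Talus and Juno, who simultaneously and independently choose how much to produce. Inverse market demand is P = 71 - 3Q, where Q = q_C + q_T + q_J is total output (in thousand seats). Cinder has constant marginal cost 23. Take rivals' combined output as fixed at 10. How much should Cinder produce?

3

With rivals' combined output fixed at 10, Cinder's profit is π_C = (71 - 3·10 - 3q_C)q_C - (23q_C) = (41 - 3q_C)q_C - (23q_C).
∂π_C/∂q_C = 18 - 6q_C = 0, so q_C = 3.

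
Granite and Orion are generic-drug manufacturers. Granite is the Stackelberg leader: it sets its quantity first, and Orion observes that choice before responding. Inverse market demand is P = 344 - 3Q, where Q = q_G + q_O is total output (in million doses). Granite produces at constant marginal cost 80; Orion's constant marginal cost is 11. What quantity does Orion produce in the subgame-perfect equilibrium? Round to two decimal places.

39.25

The follower Orion best-responds to any q_G: π_O = (344 - 3Q)q_O - 11q_O.
∂π_O/∂q_O = 333 - 3q_G - 6q_O = 0 gives the reaction function q_O = (333 - 3q_G)/6.
Granite substitutes q_O(q_G) into its own profit: π_G = q_G(344 - 3q_G - (333 - 3q_G)/2) - 80q_G = (355/2 - (3/2)q_G)q_G - 80q_G.
Maximising: ∂π_G/∂q_G = 195/2 - 3q_G = 0, giving q_G = 65/2.
Then q_O = (333 - 3·(65/2))/6 = 157/4.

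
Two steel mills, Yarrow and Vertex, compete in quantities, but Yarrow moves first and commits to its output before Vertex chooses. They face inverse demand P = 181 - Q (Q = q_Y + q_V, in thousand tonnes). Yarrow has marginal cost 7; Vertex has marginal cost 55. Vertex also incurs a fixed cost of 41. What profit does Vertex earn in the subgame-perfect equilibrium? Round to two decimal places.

15.25

The follower Vertex best-responds to any q_Y: π_V = (181 - Q)q_V - 55q_V.
Follower FOC: 126 - q_Y - 2q_V = 0, so q_V(q_Y) = (126 - q_Y)/2.
The leader anticipates this reaction. Substituting into P = 181 - Q gives P = 118 - (1/2)q_Y, so π_Y = (118 - (1/2)q_Y)q_Y - 7q_Y.
Maximising: ∂π_Y/∂q_Y = 111 - q_Y = 0, giving q_Y = 111.
Then q_V = (126 - 111)/2 = 15/2.
Price P = 181 - 237/2 = 125/2.
Vertex's profit: (125/2 - 55)·(15/2) - 41 = 61/4.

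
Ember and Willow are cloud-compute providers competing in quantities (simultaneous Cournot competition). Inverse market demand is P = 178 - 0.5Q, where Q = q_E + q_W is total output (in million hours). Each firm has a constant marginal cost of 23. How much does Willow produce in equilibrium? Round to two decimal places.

103.33

Each firm earns π_i = (178 - 0.5Q)q_i - 23q_i.
Setting ∂π_i/∂q_i = 0 with rivals' quantities fixed: 155 - q_i - (1/2)q_j = 0.
With identical firms every q_j equals q_i, so q_j = q_i and 155 = (3/2)q_i, giving q_i = 310/3.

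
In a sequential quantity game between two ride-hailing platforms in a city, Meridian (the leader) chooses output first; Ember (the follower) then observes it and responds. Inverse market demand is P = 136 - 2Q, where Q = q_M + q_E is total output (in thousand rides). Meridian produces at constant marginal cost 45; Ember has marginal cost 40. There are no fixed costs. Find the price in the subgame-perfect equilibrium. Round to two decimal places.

Solve by backward induction. Given q_M, the follower Ember maximises π_E = (136 - 2q_M - 2q_E)q_E - 40q_E.
∂π_E/∂q_E = 96 - 2q_M - 4q_E = 0 gives the reaction function q_E = (96 - 2q_M)/4.
The leader anticipates this reaction. Substituting into P = 136 - 2Q gives P = 88 - q_M, so π_M = (88 - q_M)q_M - 45q_M.
The leader's first-order condition 43 - 2q_M = 0 yields q_M = 43/2.
Then q_E = (96 - 2·(43/2))/4 = 53/4.
Total output Q = 139/4, so price P = 136 - 2·(139/4) = 133/2.

66.50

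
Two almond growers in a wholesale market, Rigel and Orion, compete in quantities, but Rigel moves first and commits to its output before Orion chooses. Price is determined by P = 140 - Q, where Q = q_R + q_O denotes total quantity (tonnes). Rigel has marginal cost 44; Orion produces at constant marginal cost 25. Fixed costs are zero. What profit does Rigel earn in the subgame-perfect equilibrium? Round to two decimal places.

The follower Orion best-responds to any q_R: π_O = (140 - Q)q_O - 25q_O.
Setting the follower's marginal profit to zero, 115 - q_R - 2q_O = 0, i.e. q_O = (115 - q_R)/2.
The leader anticipates this reaction. Substituting into P = 140 - Q gives P = 165/2 - (1/2)q_R, so π_R = (165/2 - (1/2)q_R)q_R - 44q_R.
Maximising: ∂π_R/∂q_R = 77/2 - q_R = 0, giving q_R = 77/2.
Then q_O = (115 - 77/2)/2 = 153/4.
Price P = 140 - 307/4 = 253/4.
Rigel's profit: (253/4 - 44)·(77/2) = 741.1250.

741.13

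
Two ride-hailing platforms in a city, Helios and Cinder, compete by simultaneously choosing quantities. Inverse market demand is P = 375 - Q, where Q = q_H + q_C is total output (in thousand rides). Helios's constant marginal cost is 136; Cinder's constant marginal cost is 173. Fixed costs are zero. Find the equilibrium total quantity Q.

Helios's profit: π_H = (375 - Q)q_H - (136q_H). Setting ∂π_H/∂q_H = 0: 239 - 2q_H - (q_C) = 0.
Cinder's first-order condition: 202 - 2q_C - (q_H) = 0.
Rearranging gives the reaction functions q_H = (239 - q_C)/2 and q_C = (202 - q_H)/2.
Substituting one into the other gives q_H = 92 and q_C = 55.
Total output Q = 92 + 55 = 147.

147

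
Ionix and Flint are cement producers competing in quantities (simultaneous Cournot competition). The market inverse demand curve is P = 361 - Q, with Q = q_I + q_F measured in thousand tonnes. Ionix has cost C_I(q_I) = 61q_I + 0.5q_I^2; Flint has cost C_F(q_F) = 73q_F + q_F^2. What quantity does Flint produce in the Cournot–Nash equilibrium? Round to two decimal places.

51.27

Ionix's profit: π_I = (361 - Q)q_I - (61q_I + (1/2)q_I²). Setting ∂π_I/∂q_I = 0: 300 - 3q_I - (q_F) = 0.
Flint's profit: π_F = (361 - Q)q_F - (73q_F + q_F²). Setting ∂π_F/∂q_F = 0: 288 - 4q_F - (q_I) = 0.
Rearranging gives the reaction functions q_I = (300 - q_F)/3 and q_F = (288 - q_I)/4.
Substituting one into the other gives q_I = 912/11 and q_F = 564/11.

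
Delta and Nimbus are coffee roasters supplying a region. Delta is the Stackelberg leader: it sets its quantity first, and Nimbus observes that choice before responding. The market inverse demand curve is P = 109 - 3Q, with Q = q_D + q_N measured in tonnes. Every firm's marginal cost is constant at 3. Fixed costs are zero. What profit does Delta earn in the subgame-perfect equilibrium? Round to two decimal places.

The follower Nimbus best-responds to any q_D: π_N = (109 - 3Q)q_N - 3q_N.
∂π_N/∂q_N = 106 - 3q_D - 6q_N = 0 gives the reaction function q_N = (106 - 3q_D)/6.
The leader anticipates this reaction. Substituting into P = 109 - 3Q gives P = 56 - (3/2)q_D, so π_D = (56 - (3/2)q_D)q_D - 3q_D.
Leader FOC: 53 - 3q_D = 0, so q_D = 53/3.
Then q_N = (106 - 3·(53/3))/6 = 53/6.
Price P = 109 - 3·(53/2) = 59/2.
Delta's profit: (59/2 - 3)·(53/3) = 468.1667.

468.17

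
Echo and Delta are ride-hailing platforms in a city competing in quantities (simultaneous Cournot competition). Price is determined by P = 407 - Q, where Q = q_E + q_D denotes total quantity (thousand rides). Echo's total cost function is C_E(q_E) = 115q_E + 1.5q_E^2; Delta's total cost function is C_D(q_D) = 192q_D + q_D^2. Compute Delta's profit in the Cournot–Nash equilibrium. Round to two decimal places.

3396.61

Echo's profit: π_E = (407 - Q)q_E - (115q_E + (3/2)q_E²). Setting ∂π_E/∂q_E = 0: 292 - 5q_E - (q_D) = 0.
Delta's first-order condition: 215 - 4q_D - (q_E) = 0.
Best responses: q_E = (292 - q_D)/5, q_D = (215 - q_E)/4.
Solving the pair: q_E = 953/19, q_D = 783/19.
Price P = 407 - 1736/19 = 315.6316.
Delta's profit: 315.6316·(783/19) - 192·(783/19) - (783/19)² = 3396.6150.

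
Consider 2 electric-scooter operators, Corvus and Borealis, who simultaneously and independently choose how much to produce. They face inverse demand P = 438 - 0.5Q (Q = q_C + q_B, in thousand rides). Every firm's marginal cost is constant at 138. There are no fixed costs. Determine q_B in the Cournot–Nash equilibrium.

Each firm earns π_i = (438 - 0.5Q)q_i - 138q_i.
Setting ∂π_i/∂q_i = 0 with rivals' quantities fixed: 300 - q_i - (1/2)q_j = 0.
By symmetry each firm produces the same amount; substituting q_j = q_i yields q_i = 300/(3/2) = 200.

200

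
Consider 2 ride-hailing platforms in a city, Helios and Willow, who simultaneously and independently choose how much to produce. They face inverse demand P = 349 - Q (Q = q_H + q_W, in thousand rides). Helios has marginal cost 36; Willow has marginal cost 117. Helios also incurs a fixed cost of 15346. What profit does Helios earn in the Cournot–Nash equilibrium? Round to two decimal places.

Helios's profit: π_H = (349 - Q)q_H - (36q_H). Setting ∂π_H/∂q_H = 0: 313 - 2q_H - (q_W) = 0.
Willow's profit: π_W = (349 - Q)q_W - (117q_W). Setting ∂π_W/∂q_W = 0: 232 - 2q_W - (q_H) = 0.
So q_H = (313 - q_W)/2 and q_W = (232 - q_H)/2.
Solving the pair: q_H = 394/3, q_W = 151/3.
Price P = 349 - 545/3 = 502/3.
Helios's profit: (502/3 - 36)·(394/3) - 15346 = 1902.4444.

1902.44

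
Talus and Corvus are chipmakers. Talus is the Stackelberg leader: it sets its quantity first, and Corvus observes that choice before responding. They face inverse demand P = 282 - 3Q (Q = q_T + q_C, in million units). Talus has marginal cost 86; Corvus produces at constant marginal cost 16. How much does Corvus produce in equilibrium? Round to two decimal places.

33.83

The follower Corvus best-responds to any q_T: π_C = (282 - 3Q)q_C - 16q_C.
∂π_C/∂q_C = 266 - 3q_T - 6q_C = 0 gives the reaction function q_C = (266 - 3q_T)/6.
The leader anticipates this reaction. Substituting into P = 282 - 3Q gives P = 149 - (3/2)q_T, so π_T = (149 - (3/2)q_T)q_T - 86q_T.
Leader FOC: 63 - 3q_T = 0, so q_T = 21.
Then q_C = (266 - 3·21)/6 = 203/6.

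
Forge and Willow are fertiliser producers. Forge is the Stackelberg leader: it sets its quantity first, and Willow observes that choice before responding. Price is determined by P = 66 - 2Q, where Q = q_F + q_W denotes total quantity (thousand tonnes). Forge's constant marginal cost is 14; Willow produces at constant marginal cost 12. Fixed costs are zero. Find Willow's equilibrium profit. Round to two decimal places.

105.13

The follower Willow best-responds to any q_F: π_W = (66 - 2Q)q_W - 12q_W.
∂π_W/∂q_W = 54 - 2q_F - 4q_W = 0 gives the reaction function q_W = (54 - 2q_F)/4.
Forge substitutes q_W(q_F) into its own profit: π_F = q_F(66 - 2q_F - (54 - 2q_F)/2) - 14q_F = (39 - q_F)q_F - 14q_F.
Maximising: ∂π_F/∂q_F = 25 - 2q_F = 0, giving q_F = 25/2.
Then q_W = (54 - 2·(25/2))/4 = 29/4.
Price P = 66 - 2·(79/4) = 53/2.
Willow's profit: (53/2 - 12)·(29/4) = 841/8.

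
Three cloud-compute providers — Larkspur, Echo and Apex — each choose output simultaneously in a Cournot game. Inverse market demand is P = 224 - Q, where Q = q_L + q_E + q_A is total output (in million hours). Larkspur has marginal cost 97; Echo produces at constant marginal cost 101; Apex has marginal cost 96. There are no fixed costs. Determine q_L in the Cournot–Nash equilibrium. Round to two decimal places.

32.50

Larkspur's profit: π_L = (224 - Q)q_L - (97q_L). Setting ∂π_L/∂q_L = 0: 127 - 2q_L - (q_E + q_A) = 0.
Echo's first-order condition: 123 - 2q_E - (q_L + q_A) = 0.
Apex's first-order condition: 128 - 2q_A - (q_L + q_E) = 0.
Summing all 3 equations gives 378 − 4Q = 0, hence Q = 189/2.
Back-substituting: q_L = (127 − 189/2) = 65/2, q_E = (123 − 189/2) = 57/2, q_A = (128 − 189/2) = 67/2.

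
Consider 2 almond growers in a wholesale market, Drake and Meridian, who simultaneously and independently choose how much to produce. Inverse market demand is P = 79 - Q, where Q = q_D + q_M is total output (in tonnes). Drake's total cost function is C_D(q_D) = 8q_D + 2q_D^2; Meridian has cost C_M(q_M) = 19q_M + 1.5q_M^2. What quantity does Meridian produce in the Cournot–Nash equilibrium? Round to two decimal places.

9.97

Drake's profit: π_D = (79 - Q)q_D - (8q_D + 2q_D²). Setting ∂π_D/∂q_D = 0: 71 - 6q_D - (q_M) = 0.
Meridian's profit: π_M = (79 - Q)q_M - (19q_M + (3/2)q_M²). Setting ∂π_M/∂q_M = 0: 60 - 5q_M - (q_D) = 0.
Best responses: q_D = (71 - q_M)/6, q_M = (60 - q_D)/5.
Solving the pair: q_D = 295/29, q_M = 289/29.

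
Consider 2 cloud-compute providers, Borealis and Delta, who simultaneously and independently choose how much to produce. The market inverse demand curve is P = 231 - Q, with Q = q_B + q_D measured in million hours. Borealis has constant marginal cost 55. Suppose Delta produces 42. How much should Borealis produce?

With the rival's output fixed at 42, Borealis's profit is π_B = (231 - 42 - q_B)q_B - (55q_B) = (189 - q_B)q_B - (55q_B).
∂π_B/∂q_B = 134 - 2q_B = 0, so q_B = 67.

67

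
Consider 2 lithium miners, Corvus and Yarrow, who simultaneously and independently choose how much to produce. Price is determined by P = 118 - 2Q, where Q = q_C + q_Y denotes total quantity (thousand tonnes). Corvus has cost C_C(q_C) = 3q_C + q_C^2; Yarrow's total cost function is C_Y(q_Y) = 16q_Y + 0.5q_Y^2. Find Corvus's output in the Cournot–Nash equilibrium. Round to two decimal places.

Corvus's profit: π_C = (118 - 2Q)q_C - (3q_C + q_C²). Setting ∂π_C/∂q_C = 0: 115 - 6q_C - 2(q_Y) = 0.
Yarrow's profit: π_Y = (118 - 2Q)q_Y - (16q_Y + (1/2)q_Y²). Setting ∂π_Y/∂q_Y = 0: 102 - 5q_Y - 2(q_C) = 0.
Rearranging gives the reaction functions q_C = (115 - 2q_Y)/6 and q_Y = (102 - 2q_C)/5.
Solving the pair: q_C = 371/26, q_Y = 191/13.

14.27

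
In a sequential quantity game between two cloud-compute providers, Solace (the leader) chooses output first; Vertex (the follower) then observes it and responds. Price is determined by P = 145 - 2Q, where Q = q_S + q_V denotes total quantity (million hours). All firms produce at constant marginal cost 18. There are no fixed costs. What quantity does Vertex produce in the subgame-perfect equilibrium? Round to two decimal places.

15.88

Solve by backward induction. Given q_S, the follower Vertex maximises π_V = (145 - 2q_S - 2q_V)q_V - 18q_V.
Setting the follower's marginal profit to zero, 127 - 2q_S - 4q_V = 0, i.e. q_V = (127 - 2q_S)/4.
The leader anticipates this reaction. Substituting into P = 145 - 2Q gives P = 163/2 - q_S, so π_S = (163/2 - q_S)q_S - 18q_S.
Maximising: ∂π_S/∂q_S = 127/2 - 2q_S = 0, giving q_S = 127/4.
Then q_V = (127 - 2·(127/4))/4 = 127/8.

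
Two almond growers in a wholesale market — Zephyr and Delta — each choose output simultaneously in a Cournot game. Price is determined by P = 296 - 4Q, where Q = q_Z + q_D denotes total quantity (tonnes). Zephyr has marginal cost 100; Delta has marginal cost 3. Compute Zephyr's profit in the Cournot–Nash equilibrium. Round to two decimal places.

272.25

Zephyr's profit: π_Z = (296 - 4Q)q_Z - (100q_Z). Setting ∂π_Z/∂q_Z = 0: 196 - 8q_Z - 4(q_D) = 0.
Delta's first-order condition: 293 - 8q_D - 4(q_Z) = 0.
Best responses: q_Z = (196 - 4q_D)/8, q_D = (293 - 4q_Z)/8.
Substituting one into the other gives q_Z = 33/4 and q_D = 65/2.
Price P = 296 - 4·(163/4) = 133.
Zephyr's profit: (133 - 100)·(33/4) = 1089/4.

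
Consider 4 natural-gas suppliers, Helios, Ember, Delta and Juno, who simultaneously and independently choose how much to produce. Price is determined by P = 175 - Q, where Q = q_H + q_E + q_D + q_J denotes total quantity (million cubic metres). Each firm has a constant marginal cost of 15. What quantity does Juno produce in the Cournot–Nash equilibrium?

A representative firm's profit is π_i = q_i(175 - Q) - 15q_i.
Setting ∂π_i/∂q_i = 0 with rivals' quantities fixed: 160 - 2q_i - Σ_{j≠i} q_j = 0.
By symmetry each firm produces the same amount; substituting Σ_{j≠i} q_j = 3q_i yields q_i = 160/5 = 32.

32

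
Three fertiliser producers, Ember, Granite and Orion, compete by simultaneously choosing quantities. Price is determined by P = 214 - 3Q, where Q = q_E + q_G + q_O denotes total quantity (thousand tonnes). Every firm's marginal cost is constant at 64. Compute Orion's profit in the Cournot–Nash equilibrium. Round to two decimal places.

Each firm earns π_i = (214 - 3Q)q_i - 64q_i.
Setting ∂π_i/∂q_i = 0 with rivals' quantities fixed: 150 - 6q_i - 3·Σ_{j≠i} q_j = 0.
By symmetry each firm produces the same amount; substituting Σ_{j≠i} q_j = 2q_i yields q_i = 150/12 = 25/2.
Price P = 214 - 3·(75/2) = 203/2.
Orion's profit: (203/2 - 64)·(25/2) = 1875/4.

468.75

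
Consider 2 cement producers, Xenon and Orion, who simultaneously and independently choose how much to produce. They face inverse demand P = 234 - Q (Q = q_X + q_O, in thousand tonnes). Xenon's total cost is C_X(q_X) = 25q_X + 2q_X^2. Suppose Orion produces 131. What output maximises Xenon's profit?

With the rival's output fixed at 131, Xenon's profit is π_X = (234 - 131 - q_X)q_X - (25q_X + 2q_X²) = (103 - q_X)q_X - (25q_X + 2q_X²).
∂π_X/∂q_X = 78 - 6q_X = 0, so q_X = 13.

13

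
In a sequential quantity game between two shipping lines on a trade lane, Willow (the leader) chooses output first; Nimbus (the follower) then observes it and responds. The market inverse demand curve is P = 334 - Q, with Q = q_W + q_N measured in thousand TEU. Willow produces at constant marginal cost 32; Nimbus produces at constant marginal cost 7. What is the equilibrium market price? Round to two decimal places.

101.25

The follower Nimbus best-responds to any q_W: π_N = (334 - Q)q_N - 7q_N.
∂π_N/∂q_N = 327 - q_W - 2q_N = 0 gives the reaction function q_N = (327 - q_W)/2.
The leader anticipates this reaction. Substituting into P = 334 - Q gives P = 341/2 - (1/2)q_W, so π_W = (341/2 - (1/2)q_W)q_W - 32q_W.
Leader FOC: 277/2 - q_W = 0, so q_W = 277/2.
Then q_N = (327 - 277/2)/2 = 377/4.
Total output Q = 931/4, so price P = 334 - 931/4 = 405/4.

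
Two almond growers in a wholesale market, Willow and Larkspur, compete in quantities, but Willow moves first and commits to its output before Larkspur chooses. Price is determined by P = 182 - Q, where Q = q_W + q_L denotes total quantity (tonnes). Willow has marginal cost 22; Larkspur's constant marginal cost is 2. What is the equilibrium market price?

57

Solve by backward induction. Given q_W, the follower Larkspur maximises π_L = (182 - q_W - q_L)q_L - 2q_L.
Setting the follower's marginal profit to zero, 180 - q_W - 2q_L = 0, i.e. q_L = (180 - q_W)/2.
The leader anticipates this reaction. Substituting into P = 182 - Q gives P = 92 - (1/2)q_W, so π_W = (92 - (1/2)q_W)q_W - 22q_W.
Leader FOC: 70 - q_W = 0, so q_W = 70.
Then q_L = (180 - 70)/2 = 55.
Total output Q = 125, so price P = 182 - 125 = 57.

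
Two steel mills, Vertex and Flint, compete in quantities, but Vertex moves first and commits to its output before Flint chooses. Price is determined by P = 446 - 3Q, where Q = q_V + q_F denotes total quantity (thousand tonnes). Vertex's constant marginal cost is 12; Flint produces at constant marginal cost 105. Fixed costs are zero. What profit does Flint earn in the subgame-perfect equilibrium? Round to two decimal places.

Solve by backward induction. Given q_V, the follower Flint maximises π_F = (446 - 3q_V - 3q_F)q_F - 105q_F.
∂π_F/∂q_F = 341 - 3q_V - 6q_F = 0 gives the reaction function q_F = (341 - 3q_V)/6.
Vertex substitutes q_F(q_V) into its own profit: π_V = q_V(446 - 3q_V - (341 - 3q_V)/2) - 12q_V = (551/2 - (3/2)q_V)q_V - 12q_V.
Maximising: ∂π_V/∂q_V = 527/2 - 3q_V = 0, giving q_V = 527/6.
Then q_F = (341 - 3·(527/6))/6 = 155/12.
Price P = 446 - 3·(403/4) = 575/4.
Flint's profit: (575/4 - 105)·(155/12) = 500.5208.

500.52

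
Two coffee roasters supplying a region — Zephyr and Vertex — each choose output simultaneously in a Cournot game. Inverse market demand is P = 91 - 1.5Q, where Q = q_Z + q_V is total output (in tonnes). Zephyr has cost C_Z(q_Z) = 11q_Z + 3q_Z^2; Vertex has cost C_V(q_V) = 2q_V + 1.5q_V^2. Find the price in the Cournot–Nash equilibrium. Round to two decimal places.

61.22

Zephyr's profit: π_Z = (91 - 1.5Q)q_Z - (11q_Z + 3q_Z²). Setting ∂π_Z/∂q_Z = 0: 80 - 9q_Z - (3/2)(q_V) = 0.
Vertex's profit: π_V = (91 - 1.5Q)q_V - (2q_V + (3/2)q_V²). Setting ∂π_V/∂q_V = 0: 89 - 6q_V - (3/2)(q_Z) = 0.
Rearranging gives the reaction functions q_Z = (80 - (3/2)q_V)/9 and q_V = (89 - (3/2)q_Z)/6.
Solving the pair: q_Z = 154/23, q_V = 908/69.
Total output Q = 1370/69, so price P = 91 - (3/2)·(1370/69) = 1408/23.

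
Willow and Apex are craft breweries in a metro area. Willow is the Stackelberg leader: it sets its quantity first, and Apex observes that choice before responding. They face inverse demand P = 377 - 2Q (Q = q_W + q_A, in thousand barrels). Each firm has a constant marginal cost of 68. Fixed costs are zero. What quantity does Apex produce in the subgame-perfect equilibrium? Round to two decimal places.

The follower Apex best-responds to any q_W: π_A = (377 - 2Q)q_A - 68q_A.
∂π_A/∂q_A = 309 - 2q_W - 4q_A = 0 gives the reaction function q_A = (309 - 2q_W)/4.
The leader anticipates this reaction. Substituting into P = 377 - 2Q gives P = 445/2 - q_W, so π_W = (445/2 - q_W)q_W - 68q_W.
Leader FOC: 309/2 - 2q_W = 0, so q_W = 309/4.
Then q_A = (309 - 2·(309/4))/4 = 309/8.

38.63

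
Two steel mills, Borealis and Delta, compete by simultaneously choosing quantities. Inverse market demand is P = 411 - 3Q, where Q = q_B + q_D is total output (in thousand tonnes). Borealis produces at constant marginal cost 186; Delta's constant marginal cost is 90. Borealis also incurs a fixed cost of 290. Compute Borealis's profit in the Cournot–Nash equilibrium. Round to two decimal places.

Borealis's profit: π_B = (411 - 3Q)q_B - (186q_B). Setting ∂π_B/∂q_B = 0: 225 - 6q_B - 3(q_D) = 0.
Delta's first-order condition: 321 - 6q_D - 3(q_B) = 0.
So q_B = (225 - 3q_D)/6 and q_D = (321 - 3q_B)/6.
Solving the pair: q_B = 43/3, q_D = 139/3.
Price P = 411 - 3·(182/3) = 229.
Borealis's profit: (229 - 186)·(43/3) - 290 = 979/3.

326.33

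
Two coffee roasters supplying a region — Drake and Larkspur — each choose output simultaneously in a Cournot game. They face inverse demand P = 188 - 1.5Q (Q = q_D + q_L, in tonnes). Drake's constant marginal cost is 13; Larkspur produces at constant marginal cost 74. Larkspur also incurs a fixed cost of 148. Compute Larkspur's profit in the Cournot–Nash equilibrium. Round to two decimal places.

60.07

Drake's profit: π_D = (188 - 1.5Q)q_D - (13q_D). Setting ∂π_D/∂q_D = 0: 175 - 3q_D - (3/2)(q_L) = 0.
Larkspur's first-order condition: 114 - 3q_L - (3/2)(q_D) = 0.
Rearranging gives the reaction functions q_D = (175 - (3/2)q_L)/3 and q_L = (114 - (3/2)q_D)/3.
Solving the pair: q_D = 472/9, q_L = 106/9.
Price P = 188 - (3/2)·(578/9) = 275/3.
Larkspur's profit: (275/3 - 74)·(106/9) - 148 = 1622/27.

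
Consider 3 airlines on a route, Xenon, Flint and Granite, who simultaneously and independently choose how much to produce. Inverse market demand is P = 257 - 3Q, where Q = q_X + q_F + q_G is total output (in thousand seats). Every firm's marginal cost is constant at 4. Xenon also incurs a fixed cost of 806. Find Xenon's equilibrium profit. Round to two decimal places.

A representative firm's profit is π_i = q_i(257 - 3Q) - 4q_i.
Setting ∂π_i/∂q_i = 0 with rivals' quantities fixed: 253 - 6q_i - 3·Σ_{j≠i} q_j = 0.
With identical firms every q_j equals q_i, so Σ_{j≠i} q_j = 2q_i and 253 = 12q_i, giving q_i = 253/12.
Price P = 257 - 3·(253/4) = 269/4.
Xenon's profit: (269/4 - 4)·(253/12) - 806 = 527.5208.

527.52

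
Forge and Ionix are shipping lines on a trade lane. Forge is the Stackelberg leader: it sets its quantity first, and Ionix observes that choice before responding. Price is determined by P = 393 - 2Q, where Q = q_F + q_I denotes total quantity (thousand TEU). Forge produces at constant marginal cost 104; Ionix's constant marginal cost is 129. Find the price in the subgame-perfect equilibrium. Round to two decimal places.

The follower Ionix best-responds to any q_F: π_I = (393 - 2Q)q_I - 129q_I.
∂π_I/∂q_I = 264 - 2q_F - 4q_I = 0 gives the reaction function q_I = (264 - 2q_F)/4.
The leader anticipates this reaction. Substituting into P = 393 - 2Q gives P = 261 - q_F, so π_F = (261 - q_F)q_F - 104q_F.
Maximising: ∂π_F/∂q_F = 157 - 2q_F = 0, giving q_F = 157/2.
Then q_I = (264 - 2·(157/2))/4 = 107/4.
Total output Q = 421/4, so price P = 393 - 2·(421/4) = 365/2.

182.50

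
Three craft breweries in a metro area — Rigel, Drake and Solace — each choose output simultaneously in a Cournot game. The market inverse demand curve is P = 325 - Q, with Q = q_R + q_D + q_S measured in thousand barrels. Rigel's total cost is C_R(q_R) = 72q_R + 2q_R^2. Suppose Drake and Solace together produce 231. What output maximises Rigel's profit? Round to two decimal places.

With rivals' combined output fixed at 231, Rigel's profit is π_R = (325 - 231 - q_R)q_R - (72q_R + 2q_R²) = (94 - q_R)q_R - (72q_R + 2q_R²).
∂π_R/∂q_R = 22 - 6q_R = 0, so q_R = 11/3.

3.67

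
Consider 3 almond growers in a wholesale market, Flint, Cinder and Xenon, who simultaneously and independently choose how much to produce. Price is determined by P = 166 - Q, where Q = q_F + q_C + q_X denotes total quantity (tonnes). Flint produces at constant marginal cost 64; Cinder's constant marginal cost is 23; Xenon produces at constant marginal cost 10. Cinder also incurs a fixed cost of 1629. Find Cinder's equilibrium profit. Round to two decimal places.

198.56

Flint's profit: π_F = (166 - Q)q_F - (64q_F). Setting ∂π_F/∂q_F = 0: 102 - 2q_F - (q_C + q_X) = 0.
Cinder's first-order condition: 143 - 2q_C - (q_F + q_X) = 0.
Xenon's profit: π_X = (166 - Q)q_X - (10q_X). Setting ∂π_X/∂q_X = 0: 156 - 2q_X - (q_F + q_C) = 0.
Adding the 3 conditions: 401 − 2Q − 2Q = 0, i.e. Q = 401/4.
Back-substituting: q_F = (102 − 401/4) = 7/4, q_C = (143 − 401/4) = 171/4, q_X = (156 − 401/4) = 223/4.
Price P = 166 - 401/4 = 263/4.
Cinder's profit: (263/4 - 23)·(171/4) - 1629 = 198.5625.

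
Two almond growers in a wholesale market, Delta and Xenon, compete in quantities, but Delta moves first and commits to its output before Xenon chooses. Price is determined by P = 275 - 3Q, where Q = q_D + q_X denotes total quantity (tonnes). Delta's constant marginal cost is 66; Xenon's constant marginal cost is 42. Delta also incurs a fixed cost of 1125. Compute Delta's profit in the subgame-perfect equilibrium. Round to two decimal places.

301.04

Solve by backward induction. Given q_D, the follower Xenon maximises π_X = (275 - 3q_D - 3q_X)q_X - 42q_X.
Setting the follower's marginal profit to zero, 233 - 3q_D - 6q_X = 0, i.e. q_X = (233 - 3q_D)/6.
Delta substitutes q_X(q_D) into its own profit: π_D = q_D(275 - 3q_D - (233 - 3q_D)/2) - 66q_D = (317/2 - (3/2)q_D)q_D - 66q_D.
The leader's first-order condition 185/2 - 3q_D = 0 yields q_D = 185/6.
Then q_X = (233 - 3·(185/6))/6 = 281/12.
Price P = 275 - 3·(217/4) = 449/4.
Delta's profit: (449/4 - 66)·(185/6) - 1125 = 301.0417.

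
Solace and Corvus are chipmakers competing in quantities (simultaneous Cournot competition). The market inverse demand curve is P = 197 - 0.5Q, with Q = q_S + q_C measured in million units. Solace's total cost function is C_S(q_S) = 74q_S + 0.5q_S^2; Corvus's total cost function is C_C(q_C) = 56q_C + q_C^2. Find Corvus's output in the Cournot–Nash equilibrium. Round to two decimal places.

Solace's profit: π_S = (197 - 0.5Q)q_S - (74q_S + (1/2)q_S²). Setting ∂π_S/∂q_S = 0: 123 - 2q_S - (1/2)(q_C) = 0.
Corvus's profit: π_C = (197 - 0.5Q)q_C - (56q_C + q_C²). Setting ∂π_C/∂q_C = 0: 141 - 3q_C - (1/2)(q_S) = 0.
So q_S = (123 - (1/2)q_C)/2 and q_C = (141 - (1/2)q_S)/3.
Substituting one into the other gives q_S = 1194/23 and q_C = 882/23.

38.35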